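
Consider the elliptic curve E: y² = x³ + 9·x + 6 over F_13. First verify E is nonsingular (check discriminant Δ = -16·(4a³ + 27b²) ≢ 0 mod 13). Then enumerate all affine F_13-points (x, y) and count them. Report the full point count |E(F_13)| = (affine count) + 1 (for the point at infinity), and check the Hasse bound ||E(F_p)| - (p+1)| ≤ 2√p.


Affine points = {(1, 4), (1, 9), (6, 4), (6, 9), (7, 3), (7, 10), (9, 6), (9, 7), (10, 2), (10, 11), (12, 3), (12, 10)}; affine count = 12; |E(F_13)| = 13.

Discriminant check: Δ ∝ 4a³ + 27b² = 4·9³ + 27·6² = 4·729 + 27·36 ≡ 1 (mod 13). Nonzero ⇒ E is nonsingular.
For each x ∈ F_13, compute rhs = x³ + 9·x + 6 mod 13, then count y ∈ F_13 with y² ≡ rhs.
  x = 0: rhs = 6, matching y values: none (0 points).
  x = 1: rhs = 3, matching y values: 4, 9 (2 points).
  x = 2: rhs = 6, matching y values: none (0 points).
  x = 3: rhs = 8, matching y values: none (0 points).
  x = 4: rhs = 2, matching y values: none (0 points).
  x = 5: rhs = 7, matching y values: none (0 points).
  x = 6: rhs = 3, matching y values: 4, 9 (2 points).
  x = 7: rhs = 9, matching y values: 3, 10 (2 points).
  x = 8: rhs = 5, matching y values: none (0 points).
  x = 9: rhs = 10, matching y values: 6, 7 (2 points).
  x = 10: rhs = 4, matching y values: 2, 11 (2 points).
  x = 11: rhs = 6, matching y values: none (0 points).
  x = 12: rhs = 9, matching y values: 3, 10 (2 points).
Total affine count: 12.
Full point count |E(F_13)| = 12 + 1 = 13.
Hasse bound: |13 − (13+1)| = |-1| = 1 ≤ 2√13 ≈ 7.2111 ✓.


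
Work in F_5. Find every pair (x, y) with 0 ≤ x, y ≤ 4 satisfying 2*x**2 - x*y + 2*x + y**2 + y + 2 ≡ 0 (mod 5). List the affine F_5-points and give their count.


Affine F_5-points: {(1, 2), (1, 3), (2, 3), (3, 1), (4, 1), (4, 2)}; count = 6.

For each of the 25 pairs (x, y) ∈ F_5², evaluate f(x, y) mod 5. Record the zeros.
  x = 0: [0↦2, 1↦4, 2↦3, 3↦4, 4↦2]  zeros at y ∈ ∅
  x = 1: [0↦1, 1↦2, 2↦0, 3↦0, 4↦2]  zeros at y ∈ {2, 3}
  x = 2: [0↦4, 1↦4, 2↦1, 3↦0, 4↦1]  zeros at y ∈ {3}
  x = 3: [0↦1, 1↦0, 2↦1, 3↦4, 4↦4]  zeros at y ∈ {1}
  x = 4: [0↦2, 1↦0, 2↦0, 3↦2, 4↦1]  zeros at y ∈ {1, 2}
Collecting zeros: affine points = {(1, 2), (1, 3), (2, 3), (3, 1), (4, 1), (4, 2)}.
Total count |C(F_5)_aff| = 6.


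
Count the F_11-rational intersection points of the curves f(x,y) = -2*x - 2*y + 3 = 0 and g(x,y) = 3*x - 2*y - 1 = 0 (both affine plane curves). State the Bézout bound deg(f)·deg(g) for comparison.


Common zeros: {(3, 4)}; count = 1; Bézout bound = 1.

deg(f) = 1, deg(g) = 1, so Bézout bound = 1.
Scan x ∈ F_11. For each x, list the y ∈ F_11 with f(x, y) ≡ 0 and those with g(x, y) ≡ 0 (mod 11); the common zeros in that column are the intersection.
  x = 0: f ≡ 0 at y ∈ {7}; g ≡ 0 at y ∈ {5}; common: ∅.
  x = 1: f ≡ 0 at y ∈ {6}; g ≡ 0 at y ∈ {1}; common: ∅.
  x = 2: f ≡ 0 at y ∈ {5}; g ≡ 0 at y ∈ {8}; common: ∅.
  x = 3: f ≡ 0 at y ∈ {4}; g ≡ 0 at y ∈ {4}; common: {4}.
  x = 4: f ≡ 0 at y ∈ {3}; g ≡ 0 at y ∈ {0}; common: ∅.
  x = 5: f ≡ 0 at y ∈ {2}; g ≡ 0 at y ∈ {7}; common: ∅.
  x = 6: f ≡ 0 at y ∈ {1}; g ≡ 0 at y ∈ {3}; common: ∅.
  x = 7: f ≡ 0 at y ∈ {0}; g ≡ 0 at y ∈ {10}; common: ∅.
  x = 8: f ≡ 0 at y ∈ {10}; g ≡ 0 at y ∈ {6}; common: ∅.
  x = 9: f ≡ 0 at y ∈ {9}; g ≡ 0 at y ∈ {2}; common: ∅.
  x = 10: f ≡ 0 at y ∈ {8}; g ≡ 0 at y ∈ {9}; common: ∅.
Collecting: common zeros = {(3, 4)}, so the count is 1.
Comparison with the Bézout bound: 1 ≤ 1 = deg(f)·deg(g), as expected for curves with no common component (the bound is attained).


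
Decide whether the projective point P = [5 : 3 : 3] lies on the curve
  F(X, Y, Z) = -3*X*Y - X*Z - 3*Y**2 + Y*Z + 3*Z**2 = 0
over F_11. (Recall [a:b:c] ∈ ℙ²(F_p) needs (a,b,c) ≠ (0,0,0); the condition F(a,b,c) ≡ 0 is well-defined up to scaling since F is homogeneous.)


F(5,3,3) ≡ 4 (mod 11); P is NOT on the curve.

Evaluate F(5, 3, 3) term-by-term (mod 11).
  -3*X*Y ↦ -3·5·3·1 = -45
  -X*Z ↦ -1·5·1·3 = -15
  -3*Y**2 ↦ -3·1·9·1 = -27
  Y*Z ↦ 1·1·3·3 = 9
  3*Z**2 ↦ 3·1·1·9 = 27
Sum: F(5, 3, 3) = (-45) + (-15) + (-27) + (9) + (27) = -51.
Reducing mod 11: -51 ≡ 4 (mod 11).
Since F(a, b, c) ≡ 4 ≠ 0 (mod 11), P does NOT lie on the curve.


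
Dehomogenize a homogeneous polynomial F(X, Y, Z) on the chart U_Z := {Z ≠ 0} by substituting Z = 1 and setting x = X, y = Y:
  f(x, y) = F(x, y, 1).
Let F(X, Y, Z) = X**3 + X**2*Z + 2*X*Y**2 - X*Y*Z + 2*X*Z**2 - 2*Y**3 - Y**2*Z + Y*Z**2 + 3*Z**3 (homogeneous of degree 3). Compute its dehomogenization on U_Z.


f(x, y) = x**3 + x**2 + 2*x*y**2 - x*y + 2*x - 2*y**3 - y**2 + y + 3

On U_Z we set Z = 1. Each monomial c·X^i·Y^j·Z^k in F becomes c·x^i·y^j·1^k = c·x^i·y^j.
Substituting Z = 1: F(X, Y, 1) = x**3 + x**2 + 2*x*y**2 - x*y + 2*x - 2*y**3 - y**2 + y + 3.
Note: deg(f) ≤ deg(F) = 3; strict inequality happens when F is divisible by Z (lost terms).


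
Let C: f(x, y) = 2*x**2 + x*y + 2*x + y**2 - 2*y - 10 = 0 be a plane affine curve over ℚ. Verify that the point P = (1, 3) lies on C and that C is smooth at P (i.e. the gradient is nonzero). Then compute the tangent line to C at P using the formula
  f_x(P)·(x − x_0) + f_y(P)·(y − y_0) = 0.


Tangent line at P: 9*x + 5*y - 24 = 0.

Step 1: f(1, 3) = 0, so P lies on C.
Step 2: partial derivatives
  f_x(x, y) = 4*x + y + 2, f_y(x, y) = x + 2*y - 2.
  f_x(P) = 9, f_y(P) = 5 (gradient nonzero, so P is smooth).
Step 3: tangent line at P: 9·(x − 1) + 5·(y − 3) = 0.
Expanding: 9*x + 5*y - 24 = 0.


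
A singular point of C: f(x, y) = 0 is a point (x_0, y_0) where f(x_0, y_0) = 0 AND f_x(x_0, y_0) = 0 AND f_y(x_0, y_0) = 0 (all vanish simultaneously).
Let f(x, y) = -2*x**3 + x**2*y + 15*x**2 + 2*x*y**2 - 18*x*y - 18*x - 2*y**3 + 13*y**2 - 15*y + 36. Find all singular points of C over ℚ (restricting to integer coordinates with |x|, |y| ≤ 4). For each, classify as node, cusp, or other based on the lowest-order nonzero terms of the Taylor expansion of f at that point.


Singular points: {(3, 3)}; classification: cusp.

Compute partial derivatives:
  f_x = -6*x**2 + 2*x*y + 30*x + 2*y**2 - 18*y - 18.
  f_y = x**2 + 4*x*y - 18*x - 6*y**2 + 26*y - 15.
Scan x_0 ∈ {−4, ..., 4}. For each x_0, f_y(x_0, y) is a polynomial in y; find its integer roots y ∈ {−4, ..., 4}, then test f_x and f at those candidates.
  x = -4: f_y(-4, y) = -6*y**2 + 10*y + 73; no integer root y with |y| ≤ 4.
  x = -3: f_y(-3, y) = -6*y**2 + 14*y + 48; no integer root y with |y| ≤ 4.
  x = -2: f_y(-2, y) = -6*y**2 + 18*y + 25; no integer root y with |y| ≤ 4.
  x = -1: f_y(-1, y) = -6*y**2 + 22*y + 4; no integer root y with |y| ≤ 4.
  x = 0: f_y(0, y) = -6*y**2 + 26*y - 15; no integer root y with |y| ≤ 4.
  x = 1: f_y(1, y) = -6*y**2 + 30*y - 32; no integer root y with |y| ≤ 4.
  x = 2: f_y(2, y) = -6*y**2 + 34*y - 47; no integer root y with |y| ≤ 4.
  x = 3: f_y(3, y) = -6*y**2 + 38*y - 60; vanishes at y ∈ {3}. (3, 3): f_x = 0, f = 0 — SINGULAR.
  x = 4: f_y(4, y) = -6*y**2 + 42*y - 71; no integer root y with |y| ≤ 4.
Only singular point on the grid: (3, 3).
Classify: substitute x = 3 + u, y = 3 + v and expand: f = -2*u**3 + u**2*v + 2*u*v**2 - 2*v**3 + v**2.
No constant or linear terms (consistent with a singular point). Quadratic part: v**2. Cubic part: -2*u**3 + u**2*v + 2*u*v**2 - 2*v**3.
The quadratic part v**2 is a perfect square, so there is a single (double) tangent line v = 0, i.e. y = 3. Restricting the cubic part to that line (v = 0) leaves -2*u**3 ≠ 0, so f is not divisible by v and the branch is v² ≈ 2*u**3 to lowest order — this is a cusp.
Classification: cusp.


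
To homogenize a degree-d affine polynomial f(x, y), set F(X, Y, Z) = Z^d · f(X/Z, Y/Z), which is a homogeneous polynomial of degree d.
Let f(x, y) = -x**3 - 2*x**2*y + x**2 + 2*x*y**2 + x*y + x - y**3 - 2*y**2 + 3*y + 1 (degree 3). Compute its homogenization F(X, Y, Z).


F(X, Y, Z) = -X**3 - 2*X**2*Y + X**2*Z + 2*X*Y**2 + X*Y*Z + X*Z**2 - Y**3 - 2*Y**2*Z + 3*Y*Z**2 + Z**3

deg(f) = 3.
Substitute x = X/Z, y = Y/Z into f, then multiply by Z^3.
  monomial -1·x^3·y^0 ↦ -1·X^3·Y^0·Z^0.
  monomial -2·x^2·y^1 ↦ -2·X^2·Y^1·Z^0.
  monomial 1·x^2·y^0 ↦ 1·X^2·Y^0·Z^1.
  monomial 2·x^1·y^2 ↦ 2·X^1·Y^2·Z^0.
  monomial 1·x^1·y^1 ↦ 1·X^1·Y^1·Z^1.
  monomial 1·x^1·y^0 ↦ 1·X^1·Y^0·Z^2.
  monomial -1·x^0·y^3 ↦ -1·X^0·Y^3·Z^0.
  monomial -2·x^0·y^2 ↦ -2·X^0·Y^2·Z^1.
  monomial 3·x^0·y^1 ↦ 3·X^0·Y^1·Z^2.
  monomial 1·x^0·y^0 ↦ 1·X^0·Y^0·Z^3.
Collecting: F(X, Y, Z) = -X**3 - 2*X**2*Y + X**2*Z + 2*X*Y**2 + X*Y*Z + X*Z**2 - Y**3 - 2*Y**2*Z + 3*Y*Z**2 + Z**3.


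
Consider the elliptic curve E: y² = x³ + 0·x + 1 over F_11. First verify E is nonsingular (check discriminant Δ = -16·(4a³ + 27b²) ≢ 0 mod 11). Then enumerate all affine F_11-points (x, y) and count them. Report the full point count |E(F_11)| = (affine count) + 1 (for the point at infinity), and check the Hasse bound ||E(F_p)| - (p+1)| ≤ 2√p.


Affine points = {(0, 1), (0, 10), (2, 3), (2, 8), (5, 4), (5, 7), (7, 5), (7, 6), (9, 2), (9, 9), (10, 0)}; affine count = 11; |E(F_11)| = 12.

Discriminant check: Δ ∝ 4a³ + 27b² = 4·0³ + 27·1² = 4·0 + 27·1 ≡ 5 (mod 11). Nonzero ⇒ E is nonsingular.
For each x ∈ F_11, compute rhs = x³ + 0·x + 1 mod 11, then count y ∈ F_11 with y² ≡ rhs.
  x = 0: rhs = 1, matching y values: 1, 10 (2 points).
  x = 1: rhs = 2, matching y values: none (0 points).
  x = 2: rhs = 9, matching y values: 3, 8 (2 points).
  x = 3: rhs = 6, matching y values: none (0 points).
  x = 4: rhs = 10, matching y values: none (0 points).
  x = 5: rhs = 5, matching y values: 4, 7 (2 points).
  x = 6: rhs = 8, matching y values: none (0 points).
  x = 7: rhs = 3, matching y values: 5, 6 (2 points).
  x = 8: rhs = 7, matching y values: none (0 points).
  x = 9: rhs = 4, matching y values: 2, 9 (2 points).
  x = 10: rhs = 0, matching y values: 0 (1 points).
Total affine count: 11.
Full point count |E(F_11)| = 11 + 1 = 12.
Hasse bound: |12 − (11+1)| = |0| = 0 ≤ 2√11 ≈ 6.6332 ✓.


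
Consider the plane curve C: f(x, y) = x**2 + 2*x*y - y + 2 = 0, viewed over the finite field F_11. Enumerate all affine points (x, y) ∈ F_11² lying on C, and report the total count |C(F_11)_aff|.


Affine F_11-points: {(0, 2), (1, 8), (2, 9), (3, 0), (4, 10), (5, 8), (7, 2), (8, 0), (9, 10), (10, 1)}; count = 10.

For each of the 121 pairs (x, y) ∈ F_11², evaluate f(x, y) mod 11. Record the zeros.
  x = 0: [0↦2, 1↦1, 2↦0, 3↦10, 4↦9, 5↦8, 6↦7, 7↦6, 8↦5, 9↦4, 10↦3]  zeros at y ∈ {2}
  x = 1: [0↦3, 1↦4, 2↦5, 3↦6, 4↦7, 5↦8, 6↦9, 7↦10, 8↦0, 9↦1, 10↦2]  zeros at y ∈ {8}
  x = 2: [0↦6, 1↦9, 2↦1, 3↦4, 4↦7, 5↦10, 6↦2, 7↦5, 8↦8, 9↦0, 10↦3]  zeros at y ∈ {9}
  x = 3: [0↦0, 1↦5, 2↦10, 3↦4, 4↦9, 5↦3, 6↦8, 7↦2, 8↦7, 9↦1, 10↦6]  zeros at y ∈ {0}
  x = 4: [0↦7, 1↦3, 2↦10, 3↦6, 4↦2, 5↦9, 6↦5, 7↦1, 8↦8, 9↦4, 10↦0]  zeros at y ∈ {10}
  x = 5: [0↦5, 1↦3, 2↦1, 3↦10, 4↦8, 5↦6, 6↦4, 7↦2, 8↦0, 9↦9, 10↦7]  zeros at y ∈ {8}
  x = 6: [0↦5, 1↦5, 2↦5, 3↦5, 4↦5, 5↦5, 6↦5, 7↦5, 8↦5, 9↦5, 10↦5]  zeros at y ∈ ∅
  x = 7: [0↦7, 1↦9, 2↦0, 3↦2, 4↦4, 5↦6, 6↦8, 7↦10, 8↦1, 9↦3, 10↦5]  zeros at y ∈ {2}
  x = 8: [0↦0, 1↦4, 2↦8, 3↦1, 4↦5, 5↦9, 6↦2, 7↦6, 8↦10, 9↦3, 10↦7]  zeros at y ∈ {0}
  x = 9: [0↦6, 1↦1, 2↦7, 3↦2, 4↦8, 5↦3, 6↦9, 7↦4, 8↦10, 9↦5, 10↦0]  zeros at y ∈ {10}
  x = 10: [0↦3, 1↦0, 2↦8, 3↦5, 4↦2, 5↦10, 6↦7, 7↦4, 8↦1, 9↦9, 10↦6]  zeros at y ∈ {1}
Collecting zeros: affine points = {(0, 2), (1, 8), (2, 9), (3, 0), (4, 10), (5, 8), (7, 2), (8, 0), (9, 10), (10, 1)}.
Total count |C(F_11)_aff| = 10.


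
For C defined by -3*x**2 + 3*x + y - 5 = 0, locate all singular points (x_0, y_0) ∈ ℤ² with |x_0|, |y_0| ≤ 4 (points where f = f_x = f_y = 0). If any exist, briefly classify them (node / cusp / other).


No singular points in the scanned grid; C is smooth there.

Compute partial derivatives:
  f_x = 3 - 6*x.
  f_y = 1.
f_y = 1 is a nonzero constant, so f_y never vanishes: no point (x, y) can satisfy f = f_x = f_y = 0. In particular no (x, y) ∈ {−4, ..., 4}² is singular; the curve is smooth.


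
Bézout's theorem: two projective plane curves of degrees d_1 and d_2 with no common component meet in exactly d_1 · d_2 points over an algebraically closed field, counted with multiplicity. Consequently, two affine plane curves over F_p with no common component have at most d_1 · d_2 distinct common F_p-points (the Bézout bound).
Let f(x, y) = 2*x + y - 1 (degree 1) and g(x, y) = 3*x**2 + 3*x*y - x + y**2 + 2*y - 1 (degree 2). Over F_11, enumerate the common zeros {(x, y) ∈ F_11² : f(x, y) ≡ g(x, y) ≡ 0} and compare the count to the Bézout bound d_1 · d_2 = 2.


Common zeros: ∅; count = 0; Bézout bound = 2.

deg(f) = 1, deg(g) = 2, so Bézout bound = 2.
Scan x ∈ F_11. For each x, list the y ∈ F_11 with f(x, y) ≡ 0 and those with g(x, y) ≡ 0 (mod 11); the common zeros in that column are the intersection.
  x = 0: f ≡ 0 at y ∈ {1}; g ≡ 0 at y ∈ ∅; common: ∅.
  x = 1: f ≡ 0 at y ∈ {10}; g ≡ 0 at y ∈ ∅; common: ∅.
  x = 2: f ≡ 0 at y ∈ {8}; g ≡ 0 at y ∈ ∅; common: ∅.
  x = 3: f ≡ 0 at y ∈ {6}; g ≡ 0 at y ∈ ∅; common: ∅.
  x = 4: f ≡ 0 at y ∈ {4}; g ≡ 0 at y ∈ ∅; common: ∅.
  x = 5: f ≡ 0 at y ∈ {2}; g ≡ 0 at y ∈ ∅; common: ∅.
  x = 6: f ≡ 0 at y ∈ {0}; g ≡ 0 at y ∈ ∅; common: ∅.
  x = 7: f ≡ 0 at y ∈ {9}; g ≡ 0 at y ∈ ∅; common: ∅.
  x = 8: f ≡ 0 at y ∈ {7}; g ≡ 0 at y ∈ ∅; common: ∅.
  x = 9: f ≡ 0 at y ∈ {5}; g ≡ 0 at y ∈ ∅; common: ∅.
  x = 10: f ≡ 0 at y ∈ {3}; g ≡ 0 at y ∈ {6}; common: ∅.
Collecting: common zeros = ∅, so the count is 0.
Comparison with the Bézout bound: 0 ≤ 2 = deg(f)·deg(g), as expected for curves with no common component (the affine F_11-count falls short of the bound because intersections may lie at infinity, over extension fields, or carry multiplicity).


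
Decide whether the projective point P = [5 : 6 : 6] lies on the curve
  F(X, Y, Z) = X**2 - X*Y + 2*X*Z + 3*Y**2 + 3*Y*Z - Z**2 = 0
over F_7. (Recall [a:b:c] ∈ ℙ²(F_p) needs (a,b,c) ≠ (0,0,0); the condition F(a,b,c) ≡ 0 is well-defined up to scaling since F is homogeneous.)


F(5,6,6) ≡ 4 (mod 7); P is NOT on the curve.

Evaluate F(5, 6, 6) term-by-term (mod 7).
  X**2 ↦ 1·25·1·1 = 25
  -X*Y ↦ -1·5·6·1 = -30
  2*X*Z ↦ 2·5·1·6 = 60
  3*Y**2 ↦ 3·1·36·1 = 108
  3*Y*Z ↦ 3·1·6·6 = 108
  -Z**2 ↦ -1·1·1·36 = -36
Sum: F(5, 6, 6) = (25) + (-30) + (60) + (108) + (108) + (-36) = 235.
Reducing mod 7: 235 ≡ 4 (mod 7).
Since F(a, b, c) ≡ 4 ≠ 0 (mod 7), P does NOT lie on the curve.


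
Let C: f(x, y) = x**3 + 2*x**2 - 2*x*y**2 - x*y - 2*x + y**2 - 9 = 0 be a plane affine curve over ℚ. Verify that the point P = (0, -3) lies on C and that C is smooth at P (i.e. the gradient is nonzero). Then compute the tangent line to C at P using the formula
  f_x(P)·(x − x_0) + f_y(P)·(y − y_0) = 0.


Tangent line at P: -17*x - 6*y - 18 = 0.

Step 1: f(0, -3) = 0, so P lies on C.
Step 2: partial derivatives
  f_x(x, y) = 3*x**2 + 4*x - 2*y**2 - y - 2, f_y(x, y) = -4*x*y - x + 2*y.
  f_x(P) = -17, f_y(P) = -6 (gradient nonzero, so P is smooth).
Step 3: tangent line at P: -17·(x − 0) + -6·(y − -3) = 0.
Expanding: -17*x - 6*y - 18 = 0.


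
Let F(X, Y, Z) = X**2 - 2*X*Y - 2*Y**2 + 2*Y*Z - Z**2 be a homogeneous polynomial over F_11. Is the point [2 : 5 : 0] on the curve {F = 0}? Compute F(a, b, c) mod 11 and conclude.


F(2,5,0) ≡ 0 (mod 11); P is on the curve.

Evaluate F(2, 5, 0) term-by-term (mod 11).
  X**2 ↦ 1·4·1·1 = 4
  -2*X*Y ↦ -2·2·5·1 = -20
  -2*Y**2 ↦ -2·1·25·1 = -50
  2*Y*Z ↦ 2·1·5·0 = 0
  -Z**2 ↦ -1·1·1·0 = 0
Sum: F(2, 5, 0) = (4) + (-20) + (-50) + (0) + (0) = -66.
Reducing mod 11: -66 ≡ 0 (mod 11).
Since F(a, b, c) ≡ 0 (mod 11), P lies on the curve.


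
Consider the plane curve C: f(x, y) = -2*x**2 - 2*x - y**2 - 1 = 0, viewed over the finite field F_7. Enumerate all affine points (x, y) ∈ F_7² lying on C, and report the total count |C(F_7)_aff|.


Affine F_7-points: {(1, 3), (1, 4), (2, 1), (2, 6), (4, 1), (4, 6), (5, 3), (5, 4)}; count = 8.

For each of the 49 pairs (x, y) ∈ F_7², evaluate f(x, y) mod 7. Record the zeros.
  x = 0: [0↦6, 1↦5, 2↦2, 3↦4, 4↦4, 5↦2, 6↦5]  zeros at y ∈ ∅
  x = 1: [0↦2, 1↦1, 2↦5, 3↦0, 4↦0, 5↦5, 6↦1]  zeros at y ∈ {3, 4}
  x = 2: [0↦1, 1↦0, 2↦4, 3↦6, 4↦6, 5↦4, 6↦0]  zeros at y ∈ {1, 6}
  x = 3: [0↦3, 1↦2, 2↦6, 3↦1, 4↦1, 5↦6, 6↦2]  zeros at y ∈ ∅
  x = 4: [0↦1, 1↦0, 2↦4, 3↦6, 4↦6, 5↦4, 6↦0]  zeros at y ∈ {1, 6}
  x = 5: [0↦2, 1↦1, 2↦5, 3↦0, 4↦0, 5↦5, 6↦1]  zeros at y ∈ {3, 4}
  x = 6: [0↦6, 1↦5, 2↦2, 3↦4, 4↦4, 5↦2, 6↦5]  zeros at y ∈ ∅
Collecting zeros: affine points = {(1, 3), (1, 4), (2, 1), (2, 6), (4, 1), (4, 6), (5, 3), (5, 4)}.
Total count |C(F_7)_aff| = 8.


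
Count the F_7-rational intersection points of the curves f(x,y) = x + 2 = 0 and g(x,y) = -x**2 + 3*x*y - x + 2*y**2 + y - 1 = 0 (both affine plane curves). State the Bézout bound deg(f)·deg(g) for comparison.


Common zeros: {(5, 3)}; count = 1; Bézout bound = 2.

deg(f) = 1, deg(g) = 2, so Bézout bound = 2.
Scan x ∈ F_7. For each x, list the y ∈ F_7 with f(x, y) ≡ 0 and those with g(x, y) ≡ 0 (mod 7); the common zeros in that column are the intersection.
  x = 0: f ≡ 0 at y ∈ ∅; g ≡ 0 at y ∈ {4, 6}; common: ∅.
  x = 1: f ≡ 0 at y ∈ ∅; g ≡ 0 at y ∈ ∅; common: ∅.
  x = 2: f ≡ 0 at y ∈ ∅; g ≡ 0 at y ∈ {0}; common: ∅.
  x = 3: f ≡ 0 at y ∈ ∅; g ≡ 0 at y ∈ {3, 6}; common: ∅.
  x = 4: f ≡ 0 at y ∈ ∅; g ≡ 0 at y ∈ {0, 4}; common: ∅.
  x = 5: f ≡ 0 at y ∈ {0, 1, 2, 3, 4, 5, 6}; g ≡ 0 at y ∈ {3}; common: {3}.
  x = 6: f ≡ 0 at y ∈ ∅; g ≡ 0 at y ∈ ∅; common: ∅.
Collecting: common zeros = {(5, 3)}, so the count is 1.
Comparison with the Bézout bound: 1 ≤ 2 = deg(f)·deg(g), as expected for curves with no common component (the affine F_7-count falls short of the bound because intersections may lie at infinity, over extension fields, or carry multiplicity).


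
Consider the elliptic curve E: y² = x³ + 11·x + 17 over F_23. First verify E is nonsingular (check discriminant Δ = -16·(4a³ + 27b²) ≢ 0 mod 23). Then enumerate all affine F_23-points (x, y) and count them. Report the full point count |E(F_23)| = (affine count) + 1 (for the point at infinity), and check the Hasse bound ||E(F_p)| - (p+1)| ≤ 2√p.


Affine points = {(1, 11), (1, 12), (2, 1), (2, 22), (3, 10), (3, 13), (5, 6), (5, 17), (6, 0), (7, 0), (10, 0), (19, 1), (19, 22), (20, 7), (20, 16)}; affine count = 15; |E(F_23)| = 16.

Discriminant check: Δ ∝ 4a³ + 27b² = 4·11³ + 27·17² = 4·1331 + 27·289 ≡ 17 (mod 23). Nonzero ⇒ E is nonsingular.
For each x ∈ F_23, compute rhs = x³ + 11·x + 17 mod 23, then count y ∈ F_23 with y² ≡ rhs.
  x = 0: rhs = 17, matching y values: none (0 points).
  x = 1: rhs = 6, matching y values: 11, 12 (2 points).
  x = 2: rhs = 1, matching y values: 1, 22 (2 points).
  x = 3: rhs = 8, matching y values: 10, 13 (2 points).
  x = 4: rhs = 10, matching y values: none (0 points).
  x = 5: rhs = 13, matching y values: 6, 17 (2 points).
  x = 6: rhs = 0, matching y values: 0 (1 points).
  x = 7: rhs = 0, matching y values: 0 (1 points).
  x = 8: rhs = 19, matching y values: none (0 points).
  x = 9: rhs = 17, matching y values: none (0 points).
  x = 10: rhs = 0, matching y values: 0 (1 points).
  x = 11: rhs = 20, matching y values: none (0 points).
  x = 12: rhs = 14, matching y values: none (0 points).
  x = 13: rhs = 11, matching y values: none (0 points).
  x = 14: rhs = 17, matching y values: none (0 points).
  x = 15: rhs = 15, matching y values: none (0 points).
  x = 16: rhs = 11, matching y values: none (0 points).
  x = 17: rhs = 11, matching y values: none (0 points).
  x = 18: rhs = 21, matching y values: none (0 points).
  x = 19: rhs = 1, matching y values: 1, 22 (2 points).
  x = 20: rhs = 3, matching y values: 7, 16 (2 points).
  x = 21: rhs = 10, matching y values: none (0 points).
  x = 22: rhs = 5, matching y values: none (0 points).
Total affine count: 15.
Full point count |E(F_23)| = 15 + 1 = 16.
Hasse bound: |16 − (23+1)| = |-8| = 8 ≤ 2√23 ≈ 9.5917 ✓.


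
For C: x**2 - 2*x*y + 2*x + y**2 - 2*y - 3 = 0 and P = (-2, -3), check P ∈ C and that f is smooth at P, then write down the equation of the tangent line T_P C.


Tangent line at P: 4*x - 4*y - 4 = 0.

Step 1: f(-2, -3) = 0, so P lies on C.
Step 2: partial derivatives
  f_x(x, y) = 2*x - 2*y + 2, f_y(x, y) = -2*x + 2*y - 2.
  f_x(P) = 4, f_y(P) = -4 (gradient nonzero, so P is smooth).
Step 3: tangent line at P: 4·(x − -2) + -4·(y − -3) = 0.
Expanding: 4*x - 4*y - 4 = 0.


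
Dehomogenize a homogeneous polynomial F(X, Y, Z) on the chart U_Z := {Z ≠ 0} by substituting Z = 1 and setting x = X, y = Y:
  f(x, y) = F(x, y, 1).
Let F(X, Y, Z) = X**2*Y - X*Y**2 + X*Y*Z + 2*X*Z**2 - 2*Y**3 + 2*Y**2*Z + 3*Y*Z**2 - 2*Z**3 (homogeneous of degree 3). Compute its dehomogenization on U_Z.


f(x, y) = x**2*y - x*y**2 + x*y + 2*x - 2*y**3 + 2*y**2 + 3*y - 2

On U_Z we set Z = 1. Each monomial c·X^i·Y^j·Z^k in F becomes c·x^i·y^j·1^k = c·x^i·y^j.
Substituting Z = 1: F(X, Y, 1) = x**2*y - x*y**2 + x*y + 2*x - 2*y**3 + 2*y**2 + 3*y - 2.
Note: deg(f) ≤ deg(F) = 3; strict inequality happens when F is divisible by Z (lost terms).


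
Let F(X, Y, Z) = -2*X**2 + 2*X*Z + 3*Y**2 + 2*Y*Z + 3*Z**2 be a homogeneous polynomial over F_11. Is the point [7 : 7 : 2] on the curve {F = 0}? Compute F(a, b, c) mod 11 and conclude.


F(7,7,2) ≡ 7 (mod 11); P is NOT on the curve.

Evaluate F(7, 7, 2) term-by-term (mod 11).
  -2*X**2 ↦ -2·49·1·1 = -98
  2*X*Z ↦ 2·7·1·2 = 28
  3*Y**2 ↦ 3·1·49·1 = 147
  2*Y*Z ↦ 2·1·7·2 = 28
  3*Z**2 ↦ 3·1·1·4 = 12
Sum: F(7, 7, 2) = (-98) + (28) + (147) + (28) + (12) = 117.
Reducing mod 11: 117 ≡ 7 (mod 11).
Since F(a, b, c) ≡ 7 ≠ 0 (mod 11), P does NOT lie on the curve.


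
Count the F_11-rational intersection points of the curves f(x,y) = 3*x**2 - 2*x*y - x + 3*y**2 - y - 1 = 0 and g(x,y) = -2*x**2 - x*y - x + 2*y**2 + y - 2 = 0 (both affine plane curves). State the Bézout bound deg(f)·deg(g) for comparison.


Common zeros: {(4, 10)}; count = 1; Bézout bound = 4.

deg(f) = 2, deg(g) = 2, so Bézout bound = 4.
Scan x ∈ F_11. For each x, list the y ∈ F_11 with f(x, y) ≡ 0 and those with g(x, y) ≡ 0 (mod 11); the common zeros in that column are the intersection.
  x = 0: f ≡ 0 at y ∈ ∅; g ≡ 0 at y ∈ ∅; common: ∅.
  x = 1: f ≡ 0 at y ∈ ∅; g ≡ 0 at y ∈ ∅; common: ∅.
  x = 2: f ≡ 0 at y ∈ {2, 7}; g ≡ 0 at y ∈ {1, 5}; common: ∅.
  x = 3: f ≡ 0 at y ∈ {7, 10}; g ≡ 0 at y ∈ {3, 9}; common: ∅.
  x = 4: f ≡ 0 at y ∈ {4, 10}; g ≡ 0 at y ∈ {8, 10}; common: {10}.
  x = 5: f ≡ 0 at y ∈ ∅; g ≡ 0 at y ∈ ∅; common: ∅.
  x = 6: f ≡ 0 at y ∈ ∅; g ≡ 0 at y ∈ {3, 5}; common: ∅.
  x = 7: f ≡ 0 at y ∈ {2, 3}; g ≡ 0 at y ∈ {4, 10}; common: ∅.
  x = 8: f ≡ 0 at y ∈ ∅; g ≡ 0 at y ∈ {1, 8}; common: ∅.
  x = 9: f ≡ 0 at y ∈ ∅; g ≡ 0 at y ∈ ∅; common: ∅.
  x = 10: f ≡ 0 at y ∈ {3, 4}; g ≡ 0 at y ∈ ∅; common: ∅.
Collecting: common zeros = {(4, 10)}, so the count is 1.
Comparison with the Bézout bound: 1 ≤ 4 = deg(f)·deg(g), as expected for curves with no common component (the affine F_11-count falls short of the bound because intersections may lie at infinity, over extension fields, or carry multiplicity).


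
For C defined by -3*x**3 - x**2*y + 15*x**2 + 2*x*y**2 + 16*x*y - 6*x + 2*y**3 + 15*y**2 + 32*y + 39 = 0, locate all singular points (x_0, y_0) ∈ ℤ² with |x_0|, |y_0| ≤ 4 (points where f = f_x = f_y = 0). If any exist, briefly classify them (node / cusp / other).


Singular points: {(2, -3)}; classification: cusp.

Compute partial derivatives:
  f_x = -9*x**2 - 2*x*y + 30*x + 2*y**2 + 16*y - 6.
  f_y = -x**2 + 4*x*y + 16*x + 6*y**2 + 30*y + 32.
Scan x_0 ∈ {−4, ..., 4}. For each x_0, f_y(x_0, y) is a polynomial in y; find its integer roots y ∈ {−4, ..., 4}, then test f_x and f at those candidates.
  x = -4: f_y(-4, y) = 6*y**2 + 14*y - 48; no integer root y with |y| ≤ 4.
  x = -3: f_y(-3, y) = 6*y**2 + 18*y - 25; no integer root y with |y| ≤ 4.
  x = -2: f_y(-2, y) = 6*y**2 + 22*y - 4; no integer root y with |y| ≤ 4.
  x = -1: f_y(-1, y) = 6*y**2 + 26*y + 15; no integer root y with |y| ≤ 4.
  x = 0: f_y(0, y) = 6*y**2 + 30*y + 32; no integer root y with |y| ≤ 4.
  x = 1: f_y(1, y) = 6*y**2 + 34*y + 47; no integer root y with |y| ≤ 4.
  x = 2: f_y(2, y) = 6*y**2 + 38*y + 60; vanishes at y ∈ {-3}. (2, -3): f_x = 0, f = 0 — SINGULAR.
  x = 3: f_y(3, y) = 6*y**2 + 42*y + 71; no integer root y with |y| ≤ 4.
  x = 4: f_y(4, y) = 6*y**2 + 46*y + 80; no integer root y with |y| ≤ 4.
Only singular point on the grid: (2, -3).
Classify: substitute x = 2 + u, y = -3 + v and expand: f = -3*u**3 - u**2*v + 2*u*v**2 + 2*v**3 + v**2.
No constant or linear terms (consistent with a singular point). Quadratic part: v**2. Cubic part: -3*u**3 - u**2*v + 2*u*v**2 + 2*v**3.
The quadratic part v**2 is a perfect square, so there is a single (double) tangent line v = 0, i.e. y = -3. Restricting the cubic part to that line (v = 0) leaves -3*u**3 ≠ 0, so f is not divisible by v and the branch is v² ≈ 3*u**3 to lowest order — this is a cusp.
Classification: cusp.


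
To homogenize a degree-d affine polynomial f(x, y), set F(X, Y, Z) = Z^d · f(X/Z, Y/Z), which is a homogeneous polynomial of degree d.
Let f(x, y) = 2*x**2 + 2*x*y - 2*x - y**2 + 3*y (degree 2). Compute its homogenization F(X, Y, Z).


F(X, Y, Z) = 2*X**2 + 2*X*Y - 2*X*Z - Y**2 + 3*Y*Z

deg(f) = 2.
Substitute x = X/Z, y = Y/Z into f, then multiply by Z^2.
  monomial 2·x^2·y^0 ↦ 2·X^2·Y^0·Z^0.
  monomial 2·x^1·y^1 ↦ 2·X^1·Y^1·Z^0.
  monomial -2·x^1·y^0 ↦ -2·X^1·Y^0·Z^1.
  monomial -1·x^0·y^2 ↦ -1·X^0·Y^2·Z^0.
  monomial 3·x^0·y^1 ↦ 3·X^0·Y^1·Z^1.
Collecting: F(X, Y, Z) = 2*X**2 + 2*X*Y - 2*X*Z - Y**2 + 3*Y*Z.


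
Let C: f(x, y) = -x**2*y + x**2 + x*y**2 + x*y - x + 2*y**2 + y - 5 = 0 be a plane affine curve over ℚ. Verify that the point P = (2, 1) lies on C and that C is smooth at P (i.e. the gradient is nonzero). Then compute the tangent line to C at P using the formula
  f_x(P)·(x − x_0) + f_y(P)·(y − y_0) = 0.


Tangent line at P: x + 7*y - 9 = 0.

Step 1: f(2, 1) = 0, so P lies on C.
Step 2: partial derivatives
  f_x(x, y) = -2*x*y + 2*x + y**2 + y - 1, f_y(x, y) = -x**2 + 2*x*y + x + 4*y + 1.
  f_x(P) = 1, f_y(P) = 7 (gradient nonzero, so P is smooth).
Step 3: tangent line at P: 1·(x − 2) + 7·(y − 1) = 0.
Expanding: x + 7*y - 9 = 0.


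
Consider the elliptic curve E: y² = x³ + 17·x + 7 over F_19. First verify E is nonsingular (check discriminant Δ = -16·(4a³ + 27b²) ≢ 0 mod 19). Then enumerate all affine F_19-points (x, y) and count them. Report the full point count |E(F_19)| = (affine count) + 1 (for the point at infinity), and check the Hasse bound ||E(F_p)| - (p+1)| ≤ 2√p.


Affine points = {(0, 8), (0, 11), (1, 5), (1, 14), (2, 7), (2, 12), (3, 3), (3, 16), (4, 5), (4, 14), (8, 3), (8, 16), (11, 9), (11, 10), (12, 1), (12, 18), (14, 5), (14, 14), (16, 9), (16, 10)}; affine count = 20; |E(F_19)| = 21.

Discriminant check: Δ ∝ 4a³ + 27b² = 4·17³ + 27·7² = 4·4913 + 27·49 ≡ 18 (mod 19). Nonzero ⇒ E is nonsingular.
For each x ∈ F_19, compute rhs = x³ + 17·x + 7 mod 19, then count y ∈ F_19 with y² ≡ rhs.
  x = 0: rhs = 7, matching y values: 8, 11 (2 points).
  x = 1: rhs = 6, matching y values: 5, 14 (2 points).
  x = 2: rhs = 11, matching y values: 7, 12 (2 points).
  x = 3: rhs = 9, matching y values: 3, 16 (2 points).
  x = 4: rhs = 6, matching y values: 5, 14 (2 points).
  x = 5: rhs = 8, matching y values: none (0 points).
  x = 6: rhs = 2, matching y values: none (0 points).
  x = 7: rhs = 13, matching y values: none (0 points).
  x = 8: rhs = 9, matching y values: 3, 16 (2 points).
  x = 9: rhs = 15, matching y values: none (0 points).
  x = 10: rhs = 18, matching y values: none (0 points).
  x = 11: rhs = 5, matching y values: 9, 10 (2 points).
  x = 12: rhs = 1, matching y values: 1, 18 (2 points).
  x = 13: rhs = 12, matching y values: none (0 points).
  x = 14: rhs = 6, matching y values: 5, 14 (2 points).
  x = 15: rhs = 8, matching y values: none (0 points).
  x = 16: rhs = 5, matching y values: 9, 10 (2 points).
  x = 17: rhs = 3, matching y values: none (0 points).
  x = 18: rhs = 8, matching y values: none (0 points).
Total affine count: 20.
Full point count |E(F_19)| = 20 + 1 = 21.
Hasse bound: |21 − (19+1)| = |1| = 1 ≤ 2√19 ≈ 8.7178 ✓.


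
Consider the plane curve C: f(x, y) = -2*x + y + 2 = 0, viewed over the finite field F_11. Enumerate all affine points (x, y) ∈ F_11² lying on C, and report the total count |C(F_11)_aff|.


Affine F_11-points: {(0, 9), (1, 0), (2, 2), (3, 4), (4, 6), (5, 8), (6, 10), (7, 1), (8, 3), (9, 5), (10, 7)}; count = 11.

For each of the 121 pairs (x, y) ∈ F_11², evaluate f(x, y) mod 11. Record the zeros.
  x = 0: [0↦2, 1↦3, 2↦4, 3↦5, 4↦6, 5↦7, 6↦8, 7↦9, 8↦10, 9↦0, 10↦1]  zeros at y ∈ {9}
  x = 1: [0↦0, 1↦1, 2↦2, 3↦3, 4↦4, 5↦5, 6↦6, 7↦7, 8↦8, 9↦9, 10↦10]  zeros at y ∈ {0}
  x = 2: [0↦9, 1↦10, 2↦0, 3↦1, 4↦2, 5↦3, 6↦4, 7↦5, 8↦6, 9↦7, 10↦8]  zeros at y ∈ {2}
  x = 3: [0↦7, 1↦8, 2↦9, 3↦10, 4↦0, 5↦1, 6↦2, 7↦3, 8↦4, 9↦5, 10↦6]  zeros at y ∈ {4}
  x = 4: [0↦5, 1↦6, 2↦7, 3↦8, 4↦9, 5↦10, 6↦0, 7↦1, 8↦2, 9↦3, 10↦4]  zeros at y ∈ {6}
  x = 5: [0↦3, 1↦4, 2↦5, 3↦6, 4↦7, 5↦8, 6↦9, 7↦10, 8↦0, 9↦1, 10↦2]  zeros at y ∈ {8}
  x = 6: [0↦1, 1↦2, 2↦3, 3↦4, 4↦5, 5↦6, 6↦7, 7↦8, 8↦9, 9↦10, 10↦0]  zeros at y ∈ {10}
  x = 7: [0↦10, 1↦0, 2↦1, 3↦2, 4↦3, 5↦4, 6↦5, 7↦6, 8↦7, 9↦8, 10↦9]  zeros at y ∈ {1}
  x = 8: [0↦8, 1↦9, 2↦10, 3↦0, 4↦1, 5↦2, 6↦3, 7↦4, 8↦5, 9↦6, 10↦7]  zeros at y ∈ {3}
  x = 9: [0↦6, 1↦7, 2↦8, 3↦9, 4↦10, 5↦0, 6↦1, 7↦2, 8↦3, 9↦4, 10↦5]  zeros at y ∈ {5}
  x = 10: [0↦4, 1↦5, 2↦6, 3↦7, 4↦8, 5↦9, 6↦10, 7↦0, 8↦1, 9↦2, 10↦3]  zeros at y ∈ {7}
Collecting zeros: affine points = {(0, 9), (1, 0), (2, 2), (3, 4), (4, 6), (5, 8), (6, 10), (7, 1), (8, 3), (9, 5), (10, 7)}.
Total count |C(F_11)_aff| = 11.


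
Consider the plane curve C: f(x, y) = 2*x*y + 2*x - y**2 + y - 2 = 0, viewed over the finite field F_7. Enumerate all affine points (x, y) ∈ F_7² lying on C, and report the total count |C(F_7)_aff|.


Affine F_7-points: {(0, 4), (1, 0), (1, 3), (3, 2), (3, 5), (4, 1)}; count = 6.

For each of the 49 pairs (x, y) ∈ F_7², evaluate f(x, y) mod 7. Record the zeros.
  x = 0: [0↦5, 1↦5, 2↦3, 3↦6, 4↦0, 5↦6, 6↦3]  zeros at y ∈ {4}
  x = 1: [0↦0, 1↦2, 2↦2, 3↦0, 4↦3, 5↦4, 6↦3]  zeros at y ∈ {0, 3}
  x = 2: [0↦2, 1↦6, 2↦1, 3↦1, 4↦6, 5↦2, 6↦3]  zeros at y ∈ ∅
  x = 3: [0↦4, 1↦3, 2↦0, 3↦2, 4↦2, 5↦0, 6↦3]  zeros at y ∈ {2, 5}
  x = 4: [0↦6, 1↦0, 2↦6, 3↦3, 4↦5, 5↦5, 6↦3]  zeros at y ∈ {1}
  x = 5: [0↦1, 1↦4, 2↦5, 3↦4, 4↦1, 5↦3, 6↦3]  zeros at y ∈ ∅
  x = 6: [0↦3, 1↦1, 2↦4, 3↦5, 4↦4, 5↦1, 6↦3]  zeros at y ∈ ∅
Collecting zeros: affine points = {(0, 4), (1, 0), (1, 3), (3, 2), (3, 5), (4, 1)}.
Total count |C(F_7)_aff| = 6.


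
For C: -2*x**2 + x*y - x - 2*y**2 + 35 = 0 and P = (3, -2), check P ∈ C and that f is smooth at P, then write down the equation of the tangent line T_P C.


Tangent line at P: -15*x + 11*y + 67 = 0.

Step 1: f(3, -2) = 0, so P lies on C.
Step 2: partial derivatives
  f_x(x, y) = -4*x + y - 1, f_y(x, y) = x - 4*y.
  f_x(P) = -15, f_y(P) = 11 (gradient nonzero, so P is smooth).
Step 3: tangent line at P: -15·(x − 3) + 11·(y − -2) = 0.
Expanding: -15*x + 11*y + 67 = 0.


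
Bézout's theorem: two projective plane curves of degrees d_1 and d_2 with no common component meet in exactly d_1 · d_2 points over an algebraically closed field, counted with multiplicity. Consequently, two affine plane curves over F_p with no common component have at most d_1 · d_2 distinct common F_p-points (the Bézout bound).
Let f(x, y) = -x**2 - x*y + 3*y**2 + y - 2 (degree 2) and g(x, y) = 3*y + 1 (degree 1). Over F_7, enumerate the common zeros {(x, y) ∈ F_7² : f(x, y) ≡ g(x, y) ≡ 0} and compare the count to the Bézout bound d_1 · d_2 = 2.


Common zeros: ∅; count = 0; Bézout bound = 2.

deg(f) = 2, deg(g) = 1, so Bézout bound = 2.
Scan x ∈ F_7. For each x, list the y ∈ F_7 with f(x, y) ≡ 0 and those with g(x, y) ≡ 0 (mod 7); the common zeros in that column are the intersection.
  x = 0: f ≡ 0 at y ∈ {3, 6}; g ≡ 0 at y ∈ {2}; common: ∅.
  x = 1: f ≡ 0 at y ∈ {1, 6}; g ≡ 0 at y ∈ {2}; common: ∅.
  x = 2: f ≡ 0 at y ∈ ∅; g ≡ 0 at y ∈ {2}; common: ∅.
  x = 3: f ≡ 0 at y ∈ ∅; g ≡ 0 at y ∈ {2}; common: ∅.
  x = 4: f ≡ 0 at y ∈ {3, 5}; g ≡ 0 at y ∈ {2}; common: ∅.
  x = 5: f ≡ 0 at y ∈ {1, 5}; g ≡ 0 at y ∈ {2}; common: ∅.
  x = 6: f ≡ 0 at y ∈ ∅; g ≡ 0 at y ∈ {2}; common: ∅.
Collecting: common zeros = ∅, so the count is 0.
Comparison with the Bézout bound: 0 ≤ 2 = deg(f)·deg(g), as expected for curves with no common component (the affine F_7-count falls short of the bound because intersections may lie at infinity, over extension fields, or carry multiplicity).


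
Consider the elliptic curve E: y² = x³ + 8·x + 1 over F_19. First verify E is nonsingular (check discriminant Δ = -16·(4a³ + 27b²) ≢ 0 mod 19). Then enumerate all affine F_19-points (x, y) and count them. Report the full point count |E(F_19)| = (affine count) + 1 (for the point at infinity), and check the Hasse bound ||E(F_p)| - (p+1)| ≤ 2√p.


Affine points = {(0, 1), (0, 18), (2, 5), (2, 14), (7, 1), (7, 18), (8, 8), (8, 11), (9, 2), (9, 17), (10, 6), (10, 13), (12, 1), (12, 18), (14, 8), (14, 11), (15, 0), (16, 8), (16, 11), (18, 7), (18, 12)}; affine count = 21; |E(F_19)| = 22.

Discriminant check: Δ ∝ 4a³ + 27b² = 4·8³ + 27·1² = 4·512 + 27·1 ≡ 4 (mod 19). Nonzero ⇒ E is nonsingular.
For each x ∈ F_19, compute rhs = x³ + 8·x + 1 mod 19, then count y ∈ F_19 with y² ≡ rhs.
  x = 0: rhs = 1, matching y values: 1, 18 (2 points).
  x = 1: rhs = 10, matching y values: none (0 points).
  x = 2: rhs = 6, matching y values: 5, 14 (2 points).
  x = 3: rhs = 14, matching y values: none (0 points).
  x = 4: rhs = 2, matching y values: none (0 points).
  x = 5: rhs = 14, matching y values: none (0 points).
  x = 6: rhs = 18, matching y values: none (0 points).
  x = 7: rhs = 1, matching y values: 1, 18 (2 points).
  x = 8: rhs = 7, matching y values: 8, 11 (2 points).
  x = 9: rhs = 4, matching y values: 2, 17 (2 points).
  x = 10: rhs = 17, matching y values: 6, 13 (2 points).
  x = 11: rhs = 14, matching y values: none (0 points).
  x = 12: rhs = 1, matching y values: 1, 18 (2 points).
  x = 13: rhs = 3, matching y values: none (0 points).
  x = 14: rhs = 7, matching y values: 8, 11 (2 points).
  x = 15: rhs = 0, matching y values: 0 (1 points).
  x = 16: rhs = 7, matching y values: 8, 11 (2 points).
  x = 17: rhs = 15, matching y values: none (0 points).
  x = 18: rhs = 11, matching y values: 7, 12 (2 points).
Total affine count: 21.
Full point count |E(F_19)| = 21 + 1 = 22.
Hasse bound: |22 − (19+1)| = |2| = 2 ≤ 2√19 ≈ 8.7178 ✓.


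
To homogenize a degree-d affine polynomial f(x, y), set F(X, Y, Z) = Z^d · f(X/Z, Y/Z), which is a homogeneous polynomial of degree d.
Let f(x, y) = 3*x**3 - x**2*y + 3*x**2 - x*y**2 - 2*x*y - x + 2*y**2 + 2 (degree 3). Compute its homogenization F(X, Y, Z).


F(X, Y, Z) = 3*X**3 - X**2*Y + 3*X**2*Z - X*Y**2 - 2*X*Y*Z - X*Z**2 + 2*Y**2*Z + 2*Z**3

deg(f) = 3.
Substitute x = X/Z, y = Y/Z into f, then multiply by Z^3.
  monomial 3·x^3·y^0 ↦ 3·X^3·Y^0·Z^0.
  monomial -1·x^2·y^1 ↦ -1·X^2·Y^1·Z^0.
  monomial 3·x^2·y^0 ↦ 3·X^2·Y^0·Z^1.
  monomial -1·x^1·y^2 ↦ -1·X^1·Y^2·Z^0.
  monomial -2·x^1·y^1 ↦ -2·X^1·Y^1·Z^1.
  monomial -1·x^1·y^0 ↦ -1·X^1·Y^0·Z^2.
  monomial 2·x^0·y^2 ↦ 2·X^0·Y^2·Z^1.
  monomial 2·x^0·y^0 ↦ 2·X^0·Y^0·Z^3.
Collecting: F(X, Y, Z) = 3*X**3 - X**2*Y + 3*X**2*Z - X*Y**2 - 2*X*Y*Z - X*Z**2 + 2*Y**2*Z + 2*Z**3.


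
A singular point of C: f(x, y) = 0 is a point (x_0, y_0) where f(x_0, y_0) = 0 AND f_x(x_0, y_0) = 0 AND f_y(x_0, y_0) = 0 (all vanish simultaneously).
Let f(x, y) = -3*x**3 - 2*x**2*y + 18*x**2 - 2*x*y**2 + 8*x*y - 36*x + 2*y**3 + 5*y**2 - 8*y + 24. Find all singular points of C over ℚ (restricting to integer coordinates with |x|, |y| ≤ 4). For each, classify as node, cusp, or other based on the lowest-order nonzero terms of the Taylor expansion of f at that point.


Singular points: {(2, 0)}; classification: cusp.

Compute partial derivatives:
  f_x = -9*x**2 - 4*x*y + 36*x - 2*y**2 + 8*y - 36.
  f_y = -2*x**2 - 4*x*y + 8*x + 6*y**2 + 10*y - 8.
Scan x_0 ∈ {−4, ..., 4}. For each x_0, f_y(x_0, y) is a polynomial in y; find its integer roots y ∈ {−4, ..., 4}, then test f_x and f at those candidates.
  x = -4: f_y(-4, y) = 6*y**2 + 26*y - 72; no integer root y with |y| ≤ 4.
  x = -3: f_y(-3, y) = 6*y**2 + 22*y - 50; no integer root y with |y| ≤ 4.
  x = -2: f_y(-2, y) = 6*y**2 + 18*y - 32; no integer root y with |y| ≤ 4.
  x = -1: f_y(-1, y) = 6*y**2 + 14*y - 18; no integer root y with |y| ≤ 4.
  x = 0: f_y(0, y) = 6*y**2 + 10*y - 8; no integer root y with |y| ≤ 4.
  x = 1: f_y(1, y) = 6*y**2 + 6*y - 2; no integer root y with |y| ≤ 4.
  x = 2: f_y(2, y) = 6*y**2 + 2*y; vanishes at y ∈ {0}. (2, 0): f_x = 0, f = 0 — SINGULAR.
  x = 3: f_y(3, y) = 6*y**2 - 2*y - 2; no integer root y with |y| ≤ 4.
  x = 4: f_y(4, y) = 6*y**2 - 6*y - 8; no integer root y with |y| ≤ 4.
Only singular point on the grid: (2, 0).
Classify: substitute x = 2 + u, y = 0 + v and expand: f = -3*u**3 - 2*u**2*v - 2*u*v**2 + 2*v**3 + v**2.
No constant or linear terms (consistent with a singular point). Quadratic part: v**2. Cubic part: -3*u**3 - 2*u**2*v - 2*u*v**2 + 2*v**3.
The quadratic part v**2 is a perfect square, so there is a single (double) tangent line v = 0, i.e. y = 0. Restricting the cubic part to that line (v = 0) leaves -3*u**3 ≠ 0, so f is not divisible by v and the branch is v² ≈ 3*u**3 to lowest order — this is a cusp.
Classification: cusp.


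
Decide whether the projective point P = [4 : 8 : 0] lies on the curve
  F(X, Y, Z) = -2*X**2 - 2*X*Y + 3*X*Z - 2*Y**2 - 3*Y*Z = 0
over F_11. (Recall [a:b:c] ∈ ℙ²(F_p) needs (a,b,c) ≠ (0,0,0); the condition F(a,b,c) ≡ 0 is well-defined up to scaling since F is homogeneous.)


F(4,8,0) ≡ 7 (mod 11); P is NOT on the curve.

Evaluate F(4, 8, 0) term-by-term (mod 11).
  -2*X**2 ↦ -2·16·1·1 = -32
  -2*X*Y ↦ -2·4·8·1 = -64
  3*X*Z ↦ 3·4·1·0 = 0
  -2*Y**2 ↦ -2·1·64·1 = -128
  -3*Y*Z ↦ -3·1·8·0 = 0
Sum: F(4, 8, 0) = (-32) + (-64) + (0) + (-128) + (0) = -224.
Reducing mod 11: -224 ≡ 7 (mod 11).
Since F(a, b, c) ≡ 7 ≠ 0 (mod 11), P does NOT lie on the curve.


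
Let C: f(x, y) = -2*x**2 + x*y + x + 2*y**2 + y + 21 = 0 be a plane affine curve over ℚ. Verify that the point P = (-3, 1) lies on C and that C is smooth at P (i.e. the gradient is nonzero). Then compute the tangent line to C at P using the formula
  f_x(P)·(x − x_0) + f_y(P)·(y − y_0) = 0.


Tangent line at P: 14*x + 2*y + 40 = 0.

Step 1: f(-3, 1) = 0, so P lies on C.
Step 2: partial derivatives
  f_x(x, y) = -4*x + y + 1, f_y(x, y) = x + 4*y + 1.
  f_x(P) = 14, f_y(P) = 2 (gradient nonzero, so P is smooth).
Step 3: tangent line at P: 14·(x − -3) + 2·(y − 1) = 0.
Expanding: 14*x + 2*y + 40 = 0.
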